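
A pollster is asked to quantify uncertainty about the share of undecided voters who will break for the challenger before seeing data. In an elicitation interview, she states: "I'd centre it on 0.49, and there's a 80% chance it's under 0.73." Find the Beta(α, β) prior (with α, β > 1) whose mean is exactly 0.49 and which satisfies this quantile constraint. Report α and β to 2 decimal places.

α ≈ 1.54, β ≈ 1.60

With mean 0.49 fixed, write α = 0.49s, β = 0.51s where s = α+β.
Need P(θ < 0.73) = 0.8 under Beta(0.49s, 0.51s). Normal approximation: (q−m)/√(m(1−m)/s) ≈ z_{0.8} = 0.842, so s ≈ 0.49·0.51·(0.842)²/(0.73−0.49)² = 3.1.
At s = 3.1: P(θ<0.73) ≈ 0.797. Adjusting to match 0.8 gives s ≈ 3.14.
So α = 0.49·3.14 ≈ 1.54, β = 0.51·3.14 ≈ 1.60.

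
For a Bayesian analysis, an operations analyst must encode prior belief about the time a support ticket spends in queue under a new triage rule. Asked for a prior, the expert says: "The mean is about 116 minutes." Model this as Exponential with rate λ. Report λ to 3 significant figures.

λ ≈ 0.00862

Exponential mean = 1/λ, so λ = 1/116.0 = 0.00862.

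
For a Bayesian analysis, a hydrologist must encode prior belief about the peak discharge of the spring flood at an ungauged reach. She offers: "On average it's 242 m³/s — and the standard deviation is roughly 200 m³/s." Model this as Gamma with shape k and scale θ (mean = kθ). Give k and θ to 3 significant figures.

k ≈ 1.46, θ ≈ 165

For Gamma(k, scale θ): mean = kθ, variance = kθ², so CV = 1/√k.
CV = SD/mean = 200/242 = 0.8264, hence k = 1/CV² = 1.46.
Then θ = mean/k = 242/1.46 = 165.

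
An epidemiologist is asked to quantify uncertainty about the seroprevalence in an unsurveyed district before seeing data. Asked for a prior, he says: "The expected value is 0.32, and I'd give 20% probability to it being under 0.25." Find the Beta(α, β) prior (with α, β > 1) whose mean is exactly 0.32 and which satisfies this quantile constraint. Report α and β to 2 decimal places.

With mean 0.32 fixed, write α = 0.32s, β = 0.68s where s = α+β.
Need P(θ < 0.25) = 0.2 under Beta(0.32s, 0.68s). Normal approximation: (q−m)/√(m(1−m)/s) ≈ z_{0.2} = -0.842, so s ≈ 0.32·0.68·(-0.842)²/(0.25−0.32)² = 31.5.
At s = 31.5: P(θ<0.25) ≈ 0.204. Adjusting to match 0.2 gives s ≈ 32.33.
So α = 0.32·32.33 ≈ 10.35, β = 0.68·32.33 ≈ 21.99.

α ≈ 10.35, β ≈ 21.99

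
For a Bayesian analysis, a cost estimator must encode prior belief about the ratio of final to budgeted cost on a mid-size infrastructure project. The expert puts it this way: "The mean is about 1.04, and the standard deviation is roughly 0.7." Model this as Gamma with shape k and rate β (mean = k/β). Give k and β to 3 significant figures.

k ≈ 2.21, β ≈ 2.12

For Gamma(k, rate β): mean = k/β, variance = k/β², so CV = 1/√k.
CV = SD/mean = 0.7/1.04 = 0.6731, hence k = 1/CV² = 2.21.
Then β = k/mean = 2.21/1.04 = 2.12.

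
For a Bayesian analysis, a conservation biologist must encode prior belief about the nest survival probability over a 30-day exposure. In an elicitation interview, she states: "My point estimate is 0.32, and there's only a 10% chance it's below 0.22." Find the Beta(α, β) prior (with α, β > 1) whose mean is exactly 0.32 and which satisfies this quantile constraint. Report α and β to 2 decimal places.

α ≈ 10.74, β ≈ 22.83

With mean 0.32 fixed, write α = 0.32s, β = 0.68s where s = α+β.
Need P(θ < 0.22) = 0.1 under Beta(0.32s, 0.68s). Normal approximation: (q−m)/√(m(1−m)/s) ≈ z_{0.1} = -1.28, so s ≈ 0.32·0.68·(-1.28)²/(0.22−0.32)² = 35.7.
At s = 35.7: P(θ<0.22) ≈ 0.092. Adjusting to match 0.1 gives s ≈ 33.57.
So α = 0.32·33.57 ≈ 10.74, β = 0.68·33.57 ≈ 22.83.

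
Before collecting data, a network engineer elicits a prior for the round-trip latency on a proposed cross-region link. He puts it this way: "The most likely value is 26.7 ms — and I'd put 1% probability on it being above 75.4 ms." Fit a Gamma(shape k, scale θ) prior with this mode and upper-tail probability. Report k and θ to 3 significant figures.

Gamma(k,θ) with k>1 has mode (k−1)θ, so θ = 26.7/(k−1).
Need P(X < 75.4) = 0.99 with θ tied to k this way. Start at k = 2, θ = 26.7: P(X<75.4) ≈ 0.773.
Too low — raise k to concentrate. Iterating converges to k ≈ 5.24.
Then θ = 26.7/(5.24−1) ≈ 6.3.

k ≈ 5.24, θ ≈ 6.3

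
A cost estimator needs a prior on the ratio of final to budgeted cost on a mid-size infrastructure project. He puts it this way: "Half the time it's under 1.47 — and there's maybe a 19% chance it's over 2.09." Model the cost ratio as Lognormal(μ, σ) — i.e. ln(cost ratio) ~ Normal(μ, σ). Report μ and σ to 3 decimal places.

If T ~ Lognormal(μ,σ) then ln T ~ Normal(μ,σ), so the p-quantile of ln T is μ + z_p·σ.
ln(1.47) = 0.3853 and ln(2.09) = 0.7372; z_{0.5} = 0, z_{0.81} = 0.8779.
σ = (0.7372 − 0.3853)/(0.8779 − (0)) = 0.401.
μ = 0.3853 − (0)·0.401 = 0.385.

μ ≈ 0.385, σ ≈ 0.401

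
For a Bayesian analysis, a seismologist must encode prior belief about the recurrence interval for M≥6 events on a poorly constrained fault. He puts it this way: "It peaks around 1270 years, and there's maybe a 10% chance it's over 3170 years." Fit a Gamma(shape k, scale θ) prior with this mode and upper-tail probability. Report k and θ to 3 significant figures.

Gamma(k,θ) with k>1 has mode (k−1)θ, so θ = 1270/(k−1).
Need P(X < 3170) = 0.9 with θ tied to k this way. Start at k = 2, θ = 1270: P(X<3170) ≈ 0.712.
Too low — raise k to concentrate. Iterating converges to k ≈ 3.3.
Then θ = 1270/(3.3−1) ≈ 553.

k ≈ 3.3, θ ≈ 553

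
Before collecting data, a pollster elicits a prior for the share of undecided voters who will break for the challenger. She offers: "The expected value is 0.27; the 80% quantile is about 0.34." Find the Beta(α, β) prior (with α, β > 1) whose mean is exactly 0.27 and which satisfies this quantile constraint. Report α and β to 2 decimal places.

With mean 0.27 fixed, write α = 0.27s, β = 0.73s where s = α+β.
Need P(θ < 0.34) = 0.8 under Beta(0.27s, 0.73s). Normal approximation: (q−m)/√(m(1−m)/s) ≈ z_{0.8} = 0.842, so s ≈ 0.27·0.73·(0.842)²/(0.34−0.27)² = 28.5.
At s = 28.5: P(θ<0.34) ≈ 0.805. Adjusting to match 0.8 gives s ≈ 27.01.
So α = 0.27·27.01 ≈ 7.29, β = 0.73·27.01 ≈ 19.72.

α ≈ 7.29, β ≈ 19.72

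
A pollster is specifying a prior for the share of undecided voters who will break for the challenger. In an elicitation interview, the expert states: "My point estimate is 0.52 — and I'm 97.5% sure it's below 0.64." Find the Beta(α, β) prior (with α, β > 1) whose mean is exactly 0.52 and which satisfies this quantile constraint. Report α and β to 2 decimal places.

With mean 0.52 fixed, write α = 0.52s, β = 0.48s where s = α+β.
Need P(θ < 0.64) = 0.975 under Beta(0.52s, 0.48s). Normal approximation: (q−m)/√(m(1−m)/s) ≈ z_{0.975} = 1.96, so s ≈ 0.52·0.48·(1.96)²/(0.64−0.52)² = 66.6.
At s = 66.6: P(θ<0.64) ≈ 0.977. Adjusting to match 0.975 gives s ≈ 64.49.
So α = 0.52·64.49 ≈ 33.54, β = 0.48·64.49 ≈ 30.96.

α ≈ 33.54, β ≈ 30.96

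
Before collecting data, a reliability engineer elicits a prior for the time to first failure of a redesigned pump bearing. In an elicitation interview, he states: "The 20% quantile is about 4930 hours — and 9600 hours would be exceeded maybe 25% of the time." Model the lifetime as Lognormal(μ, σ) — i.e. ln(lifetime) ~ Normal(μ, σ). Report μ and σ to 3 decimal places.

μ ≈ 8.873, σ ≈ 0.440

If T ~ Lognormal(μ,σ) then ln T ~ Normal(μ,σ), so the p-quantile of ln T is μ + z_p·σ.
ln(4930) = 8.503 and ln(9600) = 9.17; z_{0.2} = -0.8416, z_{0.75} = 0.6745.
σ = (9.17 − 8.503)/(0.6745 − (-0.8416)) = 0.440.
μ = 8.503 − (-0.8416)·0.440 = 8.873.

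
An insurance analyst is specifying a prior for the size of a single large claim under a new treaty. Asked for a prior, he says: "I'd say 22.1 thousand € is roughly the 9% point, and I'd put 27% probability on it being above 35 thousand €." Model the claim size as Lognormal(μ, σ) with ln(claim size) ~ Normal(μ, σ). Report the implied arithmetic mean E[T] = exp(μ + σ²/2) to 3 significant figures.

E[T] ≈ 31.2 thousand €

If T ~ Lognormal(μ,σ) then ln T ~ Normal(μ,σ), so the p-quantile of ln T is μ + z_p·σ.
ln(22.1) = 3.096 and ln(35) = 3.555; z_{0.09} = -1.341, z_{0.73} = 0.6128.
σ = (3.555 − 3.096)/(0.6128 − (-1.341)) = 0.235.
μ = 3.096 − (-1.341)·0.235 = 3.411.
E[T] = exp(μ + σ²/2) = exp(3.411 + 0.0277) = 31.2 thousand €.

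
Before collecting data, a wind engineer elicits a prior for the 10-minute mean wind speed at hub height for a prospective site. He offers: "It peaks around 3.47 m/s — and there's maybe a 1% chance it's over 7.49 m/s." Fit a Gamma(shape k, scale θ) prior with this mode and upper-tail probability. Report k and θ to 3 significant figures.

Gamma(k,θ) with k>1 has mode (k−1)θ, so θ = 3.47/(k−1).
Need P(X < 7.49) = 0.99 with θ tied to k this way. Start at k = 2, θ = 3.47: P(X<7.49) ≈ 0.635.
Too low — raise k to concentrate. Iterating converges to k ≈ 9.17.
Then θ = 3.47/(9.17−1) ≈ 0.424.

k ≈ 9.17, θ ≈ 0.424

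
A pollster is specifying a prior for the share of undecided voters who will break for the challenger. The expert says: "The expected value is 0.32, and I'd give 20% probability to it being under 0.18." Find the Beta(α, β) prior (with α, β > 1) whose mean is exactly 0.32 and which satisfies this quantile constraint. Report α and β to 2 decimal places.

α ≈ 2.61, β ≈ 5.55

With mean 0.32 fixed, write α = 0.32s, β = 0.68s where s = α+β.
Need P(θ < 0.18) = 0.2 under Beta(0.32s, 0.68s). Normal approximation: (q−m)/√(m(1−m)/s) ≈ z_{0.2} = -0.842, so s ≈ 0.32·0.68·(-0.842)²/(0.18−0.32)² = 7.9.
At s = 7.9: P(θ<0.18) ≈ 0.206. Adjusting to match 0.2 gives s ≈ 8.16.
So α = 0.32·8.16 ≈ 2.61, β = 0.68·8.16 ≈ 5.55.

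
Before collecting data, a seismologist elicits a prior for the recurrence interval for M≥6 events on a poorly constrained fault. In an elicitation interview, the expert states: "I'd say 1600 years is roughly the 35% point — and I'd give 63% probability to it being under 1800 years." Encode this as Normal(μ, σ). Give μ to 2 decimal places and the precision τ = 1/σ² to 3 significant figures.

The p-quantile of Normal(μ,σ) is μ + z_p·σ, with z_{0.35} = -0.3853 and z_{0.63} = 0.3319.
Eliminate σ: μ = (z₂·x₁ − z₁·x₂)/(z₂ − z₁) = (0.3319·1600 − (-0.3853)·1800)/0.7172 = 1707.46.
Then σ = (x₂ − x₁)/(z₂ − z₁) = (1800 − 1600)/0.7172 = 278.87.
Precision τ = 1/σ² = 1/278.9² = 1.29e-05.

μ = 1707.46, τ = 1.29e-05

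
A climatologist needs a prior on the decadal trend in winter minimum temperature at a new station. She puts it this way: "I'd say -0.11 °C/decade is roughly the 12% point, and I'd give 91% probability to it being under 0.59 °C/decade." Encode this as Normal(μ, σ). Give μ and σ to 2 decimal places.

The p-quantile of Normal(μ,σ) is μ + z_p·σ, with z_{0.12} = -1.175 and z_{0.91} = 1.341.
Eliminate σ: μ = (z₂·x₁ − z₁·x₂)/(z₂ − z₁) = (1.341·-0.11 − (-1.175)·0.59)/2.516 = 0.22.
Then σ = (x₂ − x₁)/(z₂ − z₁) = (0.59 − -0.11)/2.516 = 0.28.

μ = 0.22, σ = 0.28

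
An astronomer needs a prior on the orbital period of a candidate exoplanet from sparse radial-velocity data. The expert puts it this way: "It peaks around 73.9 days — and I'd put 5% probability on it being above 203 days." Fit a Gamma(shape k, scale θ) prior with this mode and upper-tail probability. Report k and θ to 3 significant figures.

k ≈ 3.63, θ ≈ 28.1

Gamma(k,θ) with k>1 has mode (k−1)θ, so θ = 73.9/(k−1).
Need P(X < 203) = 0.95 with θ tied to k this way. Start at k = 2, θ = 73.9: P(X<203) ≈ 0.760.
Too low — raise k to concentrate. Iterating converges to k ≈ 3.63.
Then θ = 73.9/(3.63−1) ≈ 28.1.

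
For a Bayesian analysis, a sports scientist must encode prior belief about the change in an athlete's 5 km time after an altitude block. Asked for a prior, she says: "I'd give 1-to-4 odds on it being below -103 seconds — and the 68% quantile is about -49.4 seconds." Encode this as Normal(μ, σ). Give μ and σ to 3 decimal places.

μ = -68.546, σ = 40.937

For Normal(μ,σ), the p-quantile is μ + z_p·σ. Here z_{0.2} = -0.8416, z_{0.68} = 0.4677.
So -103 = μ − 0.8416σ and -49.4 = μ + 0.4677σ.
Subtracting: σ = (-49.4 − -103)/(0.4677 − (-0.8416)) = 40.937.
Then μ = -103 − (-0.8416)·40.937 = -68.546.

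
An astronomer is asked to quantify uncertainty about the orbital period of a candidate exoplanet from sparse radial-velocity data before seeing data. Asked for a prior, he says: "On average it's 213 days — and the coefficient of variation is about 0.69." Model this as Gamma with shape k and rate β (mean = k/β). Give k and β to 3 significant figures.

k ≈ 2.1, β ≈ 0.00986

For Gamma(k, rate β): mean = k/β, variance = k/β², so CV = 1/√k.
CV = 0.69, hence k = 1/CV² = 2.1.
Then β = k/mean = 2.1/213 = 0.00986.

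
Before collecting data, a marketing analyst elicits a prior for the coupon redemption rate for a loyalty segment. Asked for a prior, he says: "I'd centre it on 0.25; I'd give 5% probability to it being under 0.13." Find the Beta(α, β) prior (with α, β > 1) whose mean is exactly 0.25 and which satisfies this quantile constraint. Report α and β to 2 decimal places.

With mean 0.25 fixed, write α = 0.25s, β = 0.75s where s = α+β.
Need P(θ < 0.13) = 0.05 under Beta(0.25s, 0.75s). Normal approximation: (q−m)/√(m(1−m)/s) ≈ z_{0.05} = -1.64, so s ≈ 0.25·0.75·(-1.64)²/(0.13−0.25)² = 35.2.
At s = 35.2: P(θ<0.13) ≈ 0.033. Adjusting to match 0.05 gives s ≈ 28.80.
So α = 0.25·28.80 ≈ 7.20, β = 0.75·28.80 ≈ 21.60.

α ≈ 7.20, β ≈ 21.60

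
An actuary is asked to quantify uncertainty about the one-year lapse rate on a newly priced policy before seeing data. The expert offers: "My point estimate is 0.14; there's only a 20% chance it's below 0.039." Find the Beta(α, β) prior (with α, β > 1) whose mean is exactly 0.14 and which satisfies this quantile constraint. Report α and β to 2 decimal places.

With mean 0.14 fixed, write α = 0.14s, β = 0.86s where s = α+β.
Need P(θ < 0.039) = 0.2 under Beta(0.14s, 0.86s). Normal approximation: (q−m)/√(m(1−m)/s) ≈ z_{0.2} = -0.842, so s ≈ 0.14·0.86·(-0.842)²/(0.039−0.14)² = 8.4.
At s = 8.4: P(θ<0.039) ≈ 0.185. Adjusting to match 0.2 gives s ≈ 7.76.
So α = 0.14·7.76 ≈ 1.09, β = 0.86·7.76 ≈ 6.68.

α ≈ 1.09, β ≈ 6.68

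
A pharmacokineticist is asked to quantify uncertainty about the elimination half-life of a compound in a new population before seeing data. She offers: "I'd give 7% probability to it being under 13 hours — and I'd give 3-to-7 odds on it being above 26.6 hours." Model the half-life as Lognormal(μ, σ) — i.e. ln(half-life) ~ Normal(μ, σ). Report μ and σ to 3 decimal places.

If T ~ Lognormal(μ,σ) then ln T ~ Normal(μ,σ), so the p-quantile of ln T is μ + z_p·σ.
ln(13) = 2.565 and ln(26.6) = 3.281; z_{0.07} = -1.476, z_{0.7} = 0.5244.
σ = (3.281 − 2.565)/(0.5244 − (-1.476)) = 0.358.
μ = 2.565 − (-1.476)·0.358 = 3.093.

μ ≈ 3.093, σ ≈ 0.358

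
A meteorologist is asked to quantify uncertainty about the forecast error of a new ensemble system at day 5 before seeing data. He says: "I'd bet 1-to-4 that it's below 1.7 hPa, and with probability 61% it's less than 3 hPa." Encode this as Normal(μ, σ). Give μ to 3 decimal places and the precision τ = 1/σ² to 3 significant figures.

For Normal(μ,σ), the p-quantile is μ + z_p·σ. Here z_{0.2} = -0.8416, z_{0.61} = 0.2793.
So 1.7 = μ − 0.8416σ and 3 = μ + 0.2793σ.
Subtracting: σ = (3 − 1.7)/(0.2793 − (-0.8416)) = 1.160.
Then μ = 1.7 − (-0.8416)·1.160 = 2.676.
Precision τ = 1/σ² = 1/1.16² = 0.743.

μ = 2.676, τ = 0.743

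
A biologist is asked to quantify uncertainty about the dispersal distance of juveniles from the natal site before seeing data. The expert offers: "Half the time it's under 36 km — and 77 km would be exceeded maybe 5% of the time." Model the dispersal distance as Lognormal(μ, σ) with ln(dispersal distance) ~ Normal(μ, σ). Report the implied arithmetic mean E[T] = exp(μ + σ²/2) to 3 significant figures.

E[T] ≈ 40.1 km

If T ~ Lognormal(μ,σ) then ln T ~ Normal(μ,σ), so the p-quantile of ln T is μ + z_p·σ.
ln(36) = 3.584 and ln(77) = 4.344; z_{0.5} = 0, z_{0.95} = 1.645.
σ = (4.344 − 3.584)/(1.645 − (0)) = 0.462.
μ = 3.584 − (0)·0.462 = 3.584.
E[T] = exp(μ + σ²/2) = exp(3.584 + 0.1068) = 40.1 km.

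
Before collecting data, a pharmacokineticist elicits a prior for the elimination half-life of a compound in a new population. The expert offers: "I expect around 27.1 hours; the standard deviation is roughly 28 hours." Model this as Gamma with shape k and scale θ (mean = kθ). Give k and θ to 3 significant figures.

For Gamma(k, scale θ): mean = kθ, variance = kθ², so CV = 1/√k.
CV = SD/mean = 28/27.1 = 1.033, hence k = 1/CV² = 0.937.
Then θ = mean/k = 27.1/0.937 = 28.9.

k ≈ 0.937, θ ≈ 28.9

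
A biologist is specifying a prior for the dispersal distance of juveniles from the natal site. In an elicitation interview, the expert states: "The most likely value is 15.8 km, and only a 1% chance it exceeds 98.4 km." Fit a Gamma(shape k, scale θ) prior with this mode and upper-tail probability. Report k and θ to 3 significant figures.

k ≈ 2.09, θ ≈ 14.4

Gamma(k,θ) with k>1 has mode (k−1)θ, so θ = 15.8/(k−1).
Need P(X < 98.4) = 0.99 with θ tied to k this way. Start at k = 2, θ = 15.8: P(X<98.4) ≈ 0.986.
Too low — raise k to concentrate. Iterating converges to k ≈ 2.09.
Then θ = 15.8/(2.09−1) ≈ 14.4.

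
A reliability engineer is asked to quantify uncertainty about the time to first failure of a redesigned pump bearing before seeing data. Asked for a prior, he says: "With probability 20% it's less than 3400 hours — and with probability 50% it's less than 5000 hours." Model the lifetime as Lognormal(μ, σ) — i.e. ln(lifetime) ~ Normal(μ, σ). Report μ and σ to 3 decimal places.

μ ≈ 8.517, σ ≈ 0.458

If T ~ Lognormal(μ,σ) then ln T ~ Normal(μ,σ), so the p-quantile of ln T is μ + z_p·σ.
ln(3400) = 8.132 and ln(5000) = 8.517; z_{0.2} = -0.8416, z_{0.5} = 0.
σ = (8.517 − 8.132)/(0 − (-0.8416)) = 0.458.
μ = 8.132 − (-0.8416)·0.458 = 8.517.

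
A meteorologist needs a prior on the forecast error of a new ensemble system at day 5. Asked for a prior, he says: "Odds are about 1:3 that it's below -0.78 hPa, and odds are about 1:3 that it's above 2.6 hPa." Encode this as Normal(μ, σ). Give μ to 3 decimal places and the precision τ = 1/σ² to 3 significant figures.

For Normal(μ,σ), the p-quantile is μ + z_p·σ. Here z_{0.25} = -0.6745, z_{0.75} = 0.6745.
So -0.78 = μ − 0.6745σ and 2.6 = μ + 0.6745σ.
Subtracting: σ = (2.6 − -0.78)/(0.6745 − (-0.6745)) = 2.506.
Then μ = -0.78 − (-0.6745)·2.506 = 0.910.
Precision τ = 1/σ² = 1/2.506² = 0.159.

μ = 0.910, τ = 0.159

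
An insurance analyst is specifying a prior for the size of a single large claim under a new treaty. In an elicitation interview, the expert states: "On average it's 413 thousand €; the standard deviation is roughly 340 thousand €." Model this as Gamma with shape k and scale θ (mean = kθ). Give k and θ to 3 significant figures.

For Gamma(k, scale θ): mean = kθ, variance = kθ², so CV = 1/√k.
CV = SD/mean = 340/413 = 0.8232, hence k = 1/CV² = 1.48.
Then θ = mean/k = 413/1.48 = 280.

k ≈ 1.48, θ ≈ 280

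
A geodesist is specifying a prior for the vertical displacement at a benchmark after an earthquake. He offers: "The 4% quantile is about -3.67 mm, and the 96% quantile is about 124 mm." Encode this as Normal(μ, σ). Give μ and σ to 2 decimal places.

μ = 60.17, σ = 36.46

For Normal(μ,σ), the p-quantile is μ + z_p·σ. Here z_{0.04} = -1.751, z_{0.96} = 1.751.
So -3.67 = μ − 1.751σ and 124 = μ + 1.751σ.
Subtracting: σ = (124 − -3.67)/(1.751 − (-1.751)) = 36.46.
Then μ = -3.67 − (-1.751)·36.46 = 60.17.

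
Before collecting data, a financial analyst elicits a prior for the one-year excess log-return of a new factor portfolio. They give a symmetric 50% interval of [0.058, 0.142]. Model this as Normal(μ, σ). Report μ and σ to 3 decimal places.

A symmetric 50% interval runs μ ± z·σ with z = 0.6745.
Half-width = 0.042, so σ = 0.042/0.6745 = 0.062.
μ is the interval midpoint, 0.100.

μ = 0.100, σ = 0.062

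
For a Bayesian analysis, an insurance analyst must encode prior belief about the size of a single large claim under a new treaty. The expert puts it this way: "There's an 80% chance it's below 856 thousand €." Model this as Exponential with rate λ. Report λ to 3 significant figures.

P(T < 856.0) = 1 − e^(−λ·856.0) = 0.8, so λ = −ln(1−0.8)/856.0 = −ln(0.2)/856.0 = 0.00188.

λ ≈ 0.00188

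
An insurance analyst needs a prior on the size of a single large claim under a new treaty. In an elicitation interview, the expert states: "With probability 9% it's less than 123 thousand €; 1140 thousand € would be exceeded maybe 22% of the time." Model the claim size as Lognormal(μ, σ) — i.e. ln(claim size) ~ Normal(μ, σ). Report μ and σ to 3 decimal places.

μ ≈ 6.225, σ ≈ 1.054

If T ~ Lognormal(μ,σ) then ln T ~ Normal(μ,σ), so the p-quantile of ln T is μ + z_p·σ.
ln(123) = 4.812 and ln(1140) = 7.039; z_{0.09} = -1.341, z_{0.78} = 0.7722.
σ = (7.039 − 4.812)/(0.7722 − (-1.341)) = 1.054.
μ = 4.812 − (-1.341)·1.054 = 6.225.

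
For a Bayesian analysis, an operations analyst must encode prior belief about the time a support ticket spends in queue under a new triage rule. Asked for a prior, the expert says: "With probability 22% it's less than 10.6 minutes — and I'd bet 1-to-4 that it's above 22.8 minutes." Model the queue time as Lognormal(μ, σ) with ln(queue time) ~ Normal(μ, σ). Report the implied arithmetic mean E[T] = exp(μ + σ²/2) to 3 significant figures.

If T ~ Lognormal(μ,σ) then ln T ~ Normal(μ,σ), so the p-quantile of ln T is μ + z_p·σ.
ln(10.6) = 2.361 and ln(22.8) = 3.127; z_{0.22} = -0.7722, z_{0.8} = 0.8416.
σ = (3.127 − 2.361)/(0.8416 − (-0.7722)) = 0.475.
μ = 2.361 − (-0.7722)·0.475 = 2.727.
E[T] = exp(μ + σ²/2) = exp(2.727 + 0.1126) = 17.1 minutes.

E[T] ≈ 17.1 minutes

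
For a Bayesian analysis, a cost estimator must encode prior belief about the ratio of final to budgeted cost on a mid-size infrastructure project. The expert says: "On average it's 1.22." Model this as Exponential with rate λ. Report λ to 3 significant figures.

Exponential mean = 1/λ, so λ = 1/1.22 = 0.82.

λ ≈ 0.82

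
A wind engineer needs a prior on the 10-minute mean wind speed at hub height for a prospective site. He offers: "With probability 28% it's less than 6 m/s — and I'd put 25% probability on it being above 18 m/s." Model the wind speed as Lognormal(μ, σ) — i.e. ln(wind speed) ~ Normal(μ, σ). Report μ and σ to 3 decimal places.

μ ≈ 2.301, σ ≈ 0.874

If T ~ Lognormal(μ,σ) then ln T ~ Normal(μ,σ), so the p-quantile of ln T is μ + z_p·σ.
ln(6) = 1.792 and ln(18) = 2.89; z_{0.28} = -0.5828, z_{0.75} = 0.6745.
σ = (2.89 − 1.792)/(0.6745 − (-0.5828)) = 0.874.
μ = 1.792 − (-0.5828)·0.874 = 2.301.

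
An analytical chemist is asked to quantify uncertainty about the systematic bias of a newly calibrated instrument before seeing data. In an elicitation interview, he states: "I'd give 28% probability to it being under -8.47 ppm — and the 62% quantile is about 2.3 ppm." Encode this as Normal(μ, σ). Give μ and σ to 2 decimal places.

For Normal(μ,σ), the p-quantile is μ + z_p·σ. Here z_{0.28} = -0.5828, z_{0.62} = 0.3055.
So -8.47 = μ − 0.5828σ and 2.3 = μ + 0.3055σ.
Subtracting: σ = (2.3 − -8.47)/(0.3055 − (-0.5828)) = 12.12.
Then μ = -8.47 − (-0.5828)·12.12 = -1.40.

μ = -1.40, σ = 12.12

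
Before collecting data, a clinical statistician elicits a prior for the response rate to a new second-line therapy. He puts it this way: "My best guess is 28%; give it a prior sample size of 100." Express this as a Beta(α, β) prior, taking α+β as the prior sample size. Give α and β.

α = 28, β = 72

Under the effective-sample-size interpretation, Beta(α, β) has prior mean α/(α+β) and prior sample size α+β.
So α+β = 100 and α/(α+β) = 0.28, giving α = 0.28·100 = 28 and β = 100 − 28 = 72.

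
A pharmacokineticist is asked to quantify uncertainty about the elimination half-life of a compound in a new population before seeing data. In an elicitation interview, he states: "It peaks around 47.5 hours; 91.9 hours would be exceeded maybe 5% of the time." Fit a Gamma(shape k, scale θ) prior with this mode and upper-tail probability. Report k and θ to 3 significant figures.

k ≈ 7.38, θ ≈ 7.45

Gamma(k,θ) with k>1 has mode (k−1)θ, so θ = 47.5/(k−1).
Need P(X < 91.9) = 0.95 with θ tied to k this way. Start at k = 2, θ = 47.5: P(X<91.9) ≈ 0.576.
Too low — raise k to concentrate. Iterating converges to k ≈ 7.38.
Then θ = 47.5/(7.38−1) ≈ 7.45.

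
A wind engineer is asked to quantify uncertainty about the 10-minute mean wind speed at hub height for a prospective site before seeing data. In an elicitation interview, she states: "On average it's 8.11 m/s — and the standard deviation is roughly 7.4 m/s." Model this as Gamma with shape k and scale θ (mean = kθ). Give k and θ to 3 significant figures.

k ≈ 1.2, θ ≈ 6.75

For Gamma(k, scale θ): mean = kθ, variance = kθ², so CV = 1/√k.
CV = SD/mean = 7.4/8.11 = 0.9125, hence k = 1/CV² = 1.2.
Then θ = mean/k = 8.11/1.2 = 6.75.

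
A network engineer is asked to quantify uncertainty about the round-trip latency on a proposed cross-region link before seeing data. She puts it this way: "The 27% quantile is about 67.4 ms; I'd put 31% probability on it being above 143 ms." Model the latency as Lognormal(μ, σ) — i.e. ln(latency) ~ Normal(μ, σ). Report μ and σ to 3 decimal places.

μ ≈ 4.626, σ ≈ 0.678

If T ~ Lognormal(μ,σ) then ln T ~ Normal(μ,σ), so the p-quantile of ln T is μ + z_p·σ.
ln(67.4) = 4.211 and ln(143) = 4.963; z_{0.27} = -0.6128, z_{0.69} = 0.4959.
σ = (4.963 − 4.211)/(0.4959 − (-0.6128)) = 0.678.
μ = 4.211 − (-0.6128)·0.678 = 4.626.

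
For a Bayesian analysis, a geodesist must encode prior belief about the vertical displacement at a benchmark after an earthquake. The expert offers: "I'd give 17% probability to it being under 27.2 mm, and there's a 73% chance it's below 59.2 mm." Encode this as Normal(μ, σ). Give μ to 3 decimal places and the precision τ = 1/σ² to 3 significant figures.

μ = 46.685, τ = 0.0024

The p-quantile of Normal(μ,σ) is μ + z_p·σ, with z_{0.17} = -0.9542 and z_{0.73} = 0.6128.
Eliminate σ: μ = (z₂·x₁ − z₁·x₂)/(z₂ − z₁) = (0.6128·27.2 − (-0.9542)·59.2)/1.567 = 46.685.
Then σ = (x₂ − x₁)/(z₂ − z₁) = (59.2 − 27.2)/1.567 = 20.421.
Precision τ = 1/σ² = 1/20.42² = 0.0024.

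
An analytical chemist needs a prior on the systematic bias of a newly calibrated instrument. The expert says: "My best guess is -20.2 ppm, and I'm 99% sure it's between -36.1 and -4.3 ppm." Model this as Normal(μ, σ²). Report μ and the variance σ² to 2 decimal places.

μ = -20.20, σ² = 38.10

A symmetric 99% interval runs μ ± z·σ with z = 2.576.
Half-width = 15.9, so σ = 15.9/2.576 = 6.173 and σ² = 38.10.
μ is the stated best guess, -20.20.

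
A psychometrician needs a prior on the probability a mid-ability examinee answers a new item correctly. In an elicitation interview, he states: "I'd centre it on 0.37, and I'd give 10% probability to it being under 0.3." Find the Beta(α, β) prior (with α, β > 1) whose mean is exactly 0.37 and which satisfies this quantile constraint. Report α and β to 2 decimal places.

α ≈ 28.15, β ≈ 47.93

With mean 0.37 fixed, write α = 0.37s, β = 0.63s where s = α+β.
Need P(θ < 0.3) = 0.1 under Beta(0.37s, 0.63s). Normal approximation: (q−m)/√(m(1−m)/s) ≈ z_{0.1} = -1.28, so s ≈ 0.37·0.63·(-1.28)²/(0.3−0.37)² = 78.1.
At s = 78.1: P(θ<0.3) ≈ 0.097. Adjusting to match 0.1 gives s ≈ 76.08.
So α = 0.37·76.08 ≈ 28.15, β = 0.63·76.08 ≈ 47.93.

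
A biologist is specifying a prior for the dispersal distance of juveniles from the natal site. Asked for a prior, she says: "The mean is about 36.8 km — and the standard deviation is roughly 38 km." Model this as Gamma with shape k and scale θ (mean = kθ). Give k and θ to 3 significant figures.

k ≈ 0.938, θ ≈ 39.2

For Gamma(k, scale θ): mean = kθ, variance = kθ², so CV = 1/√k.
CV = SD/mean = 38/36.8 = 1.033, hence k = 1/CV² = 0.938.
Then θ = mean/k = 36.8/0.938 = 39.2.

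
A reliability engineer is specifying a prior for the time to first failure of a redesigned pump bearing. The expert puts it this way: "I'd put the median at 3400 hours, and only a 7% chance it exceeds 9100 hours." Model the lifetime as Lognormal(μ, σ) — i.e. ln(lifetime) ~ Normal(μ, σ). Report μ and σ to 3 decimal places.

μ ≈ 8.132, σ ≈ 0.667

If T ~ Lognormal(μ,σ) then ln T ~ Normal(μ,σ), so the p-quantile of ln T is μ + z_p·σ.
ln(3400) = 8.132 and ln(9100) = 9.116; z_{0.5} = 0, z_{0.93} = 1.476.
σ = (9.116 − 8.132)/(1.476 − (0)) = 0.667.
μ = 8.132 − (0)·0.667 = 8.132.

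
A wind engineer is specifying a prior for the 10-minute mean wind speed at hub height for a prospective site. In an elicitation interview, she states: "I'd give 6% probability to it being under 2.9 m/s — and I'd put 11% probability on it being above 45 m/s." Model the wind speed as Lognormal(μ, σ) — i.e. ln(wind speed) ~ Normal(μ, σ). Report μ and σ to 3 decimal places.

If T ~ Lognormal(μ,σ) then ln T ~ Normal(μ,σ), so the p-quantile of ln T is μ + z_p·σ.
ln(2.9) = 1.065 and ln(45) = 3.807; z_{0.06} = -1.555, z_{0.89} = 1.227.
σ = (3.807 − 1.065)/(1.227 − (-1.555)) = 0.986.
μ = 1.065 − (-1.555)·0.986 = 2.597.

μ ≈ 2.597, σ ≈ 0.986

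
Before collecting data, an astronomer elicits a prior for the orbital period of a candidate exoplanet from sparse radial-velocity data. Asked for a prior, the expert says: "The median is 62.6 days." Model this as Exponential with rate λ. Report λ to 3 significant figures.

λ ≈ 0.0111

Exponential median = ln 2 / λ, so λ = ln 2 / 62.6 = 0.0111.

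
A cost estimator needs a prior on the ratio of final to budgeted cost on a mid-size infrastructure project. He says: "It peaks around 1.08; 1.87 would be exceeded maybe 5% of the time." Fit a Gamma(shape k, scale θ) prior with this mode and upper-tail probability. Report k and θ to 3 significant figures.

Gamma(k,θ) with k>1 has mode (k−1)θ, so θ = 1.08/(k−1).
Need P(X < 1.87) = 0.95 with θ tied to k this way. Start at k = 2, θ = 1.08: P(X<1.87) ≈ 0.516.
Too low — raise k to concentrate. Iterating converges to k ≈ 10.3.
Then θ = 1.08/(10.3−1) ≈ 0.117.

k ≈ 10.3, θ ≈ 0.117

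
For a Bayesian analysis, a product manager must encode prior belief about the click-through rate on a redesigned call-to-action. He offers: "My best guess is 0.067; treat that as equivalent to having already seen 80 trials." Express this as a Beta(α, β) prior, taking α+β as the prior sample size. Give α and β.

Under the effective-sample-size interpretation, Beta(α, β) has prior mean α/(α+β) and prior sample size α+β.
So α+β = 80 and α/(α+β) = 0.067, giving α = 0.067·80 = 5.36 and β = 80 − 5.36 = 74.64.

α = 5.36, β = 74.64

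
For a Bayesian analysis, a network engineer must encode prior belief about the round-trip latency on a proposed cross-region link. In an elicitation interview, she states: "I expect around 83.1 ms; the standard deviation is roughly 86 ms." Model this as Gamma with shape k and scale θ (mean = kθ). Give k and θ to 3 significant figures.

For Gamma(k, scale θ): mean = kθ, variance = kθ², so CV = 1/√k.
CV = SD/mean = 86/83.1 = 1.035, hence k = 1/CV² = 0.934.
Then θ = mean/k = 83.1/0.934 = 89.

k ≈ 0.934, θ ≈ 89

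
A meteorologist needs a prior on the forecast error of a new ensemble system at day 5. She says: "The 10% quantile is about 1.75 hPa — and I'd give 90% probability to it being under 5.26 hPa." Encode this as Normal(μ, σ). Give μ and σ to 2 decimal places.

μ = 3.50, σ = 1.37

The p-quantile of Normal(μ,σ) is μ + z_p·σ, with z_{0.1} = -1.282 and z_{0.9} = 1.282.
Eliminate σ: μ = (z₂·x₁ − z₁·x₂)/(z₂ − z₁) = (1.282·1.75 − (-1.282)·5.26)/2.563 = 3.50.
Then σ = (x₂ − x₁)/(z₂ − z₁) = (5.26 − 1.75)/2.563 = 1.37.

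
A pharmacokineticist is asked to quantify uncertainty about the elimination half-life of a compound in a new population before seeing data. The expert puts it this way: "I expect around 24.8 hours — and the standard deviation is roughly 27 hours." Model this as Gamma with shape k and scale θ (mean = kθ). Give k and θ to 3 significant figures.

k ≈ 0.844, θ ≈ 29.4

For Gamma(k, scale θ): mean = kθ, variance = kθ², so CV = 1/√k.
CV = SD/mean = 27/24.8 = 1.089, hence k = 1/CV² = 0.844.
Then θ = mean/k = 24.8/0.844 = 29.4.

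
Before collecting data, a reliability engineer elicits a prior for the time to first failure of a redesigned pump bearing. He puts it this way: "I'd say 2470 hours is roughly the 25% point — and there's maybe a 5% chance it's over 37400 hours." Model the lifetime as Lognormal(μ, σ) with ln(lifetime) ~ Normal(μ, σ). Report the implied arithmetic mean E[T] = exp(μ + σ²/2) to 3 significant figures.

E[T] ≈ 10800 hours

If T ~ Lognormal(μ,σ) then ln T ~ Normal(μ,σ), so the p-quantile of ln T is μ + z_p·σ.
ln(2470) = 7.812 and ln(37400) = 10.53; z_{0.25} = -0.6745, z_{0.95} = 1.645.
σ = (10.53 − 7.812)/(1.645 − (-0.6745)) = 1.172.
μ = 7.812 − (-0.6745)·1.172 = 8.602.
E[T] = exp(μ + σ²/2) = exp(8.602 + 0.6864) = 10800 hours.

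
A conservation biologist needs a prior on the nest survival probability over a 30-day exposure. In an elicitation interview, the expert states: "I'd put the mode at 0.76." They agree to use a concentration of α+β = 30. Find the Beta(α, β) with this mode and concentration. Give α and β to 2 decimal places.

α = 22.28, β = 7.72

For α,β > 1 the Beta mode is (α−1)/(α+β−2). With α+β = 30, the mode is (α−1)/28.
Set (α−1)/28 = 0.76 → α = 1 + 0.76·28 = 22.28.
β = 30 − α = 7.72.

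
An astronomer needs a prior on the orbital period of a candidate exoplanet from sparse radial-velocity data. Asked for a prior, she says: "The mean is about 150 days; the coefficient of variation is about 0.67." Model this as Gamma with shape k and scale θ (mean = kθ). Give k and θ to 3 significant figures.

k ≈ 2.23, θ ≈ 67.3

For Gamma(k, scale θ): mean = kθ, variance = kθ², so CV = 1/√k.
CV = 0.67, hence k = 1/CV² = 2.23.
Then θ = mean/k = 150/2.23 = 67.3.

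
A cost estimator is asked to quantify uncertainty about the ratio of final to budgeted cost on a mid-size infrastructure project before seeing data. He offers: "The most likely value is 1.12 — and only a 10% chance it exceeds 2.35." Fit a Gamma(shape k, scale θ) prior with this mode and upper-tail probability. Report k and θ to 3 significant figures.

Gamma(k,θ) with k>1 has mode (k−1)θ, so θ = 1.12/(k−1).
Need P(X < 2.35) = 0.9 with θ tied to k this way. Start at k = 2, θ = 1.12: P(X<2.35) ≈ 0.620.
Too low — raise k to concentrate. Iterating converges to k ≈ 4.5.
Then θ = 1.12/(4.5−1) ≈ 0.32.

k ≈ 4.5, θ ≈ 0.32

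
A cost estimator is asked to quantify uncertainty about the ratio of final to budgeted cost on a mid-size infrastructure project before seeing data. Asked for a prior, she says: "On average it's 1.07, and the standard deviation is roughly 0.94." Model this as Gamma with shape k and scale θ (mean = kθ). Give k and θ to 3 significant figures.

For Gamma(k, scale θ): mean = kθ, variance = kθ², so CV = 1/√k.
CV = SD/mean = 0.94/1.07 = 0.8785, hence k = 1/CV² = 1.3.
Then θ = mean/k = 1.07/1.3 = 0.826.

k ≈ 1.3, θ ≈ 0.826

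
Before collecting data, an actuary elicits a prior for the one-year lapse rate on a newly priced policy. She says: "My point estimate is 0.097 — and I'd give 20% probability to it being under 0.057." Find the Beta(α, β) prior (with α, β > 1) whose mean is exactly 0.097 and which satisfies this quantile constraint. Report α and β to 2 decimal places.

α ≈ 3.88, β ≈ 36.10

With mean 0.097 fixed, write α = 0.097s, β = 0.903s where s = α+β.
Need P(θ < 0.057) = 0.2 under Beta(0.097s, 0.903s). Normal approximation: (q−m)/√(m(1−m)/s) ≈ z_{0.2} = -0.842, so s ≈ 0.097·0.903·(-0.842)²/(0.057−0.097)² = 38.8.
At s = 38.8: P(θ<0.057) ≈ 0.205. Adjusting to match 0.2 gives s ≈ 39.98.
So α = 0.097·39.98 ≈ 3.88, β = 0.903·39.98 ≈ 36.10.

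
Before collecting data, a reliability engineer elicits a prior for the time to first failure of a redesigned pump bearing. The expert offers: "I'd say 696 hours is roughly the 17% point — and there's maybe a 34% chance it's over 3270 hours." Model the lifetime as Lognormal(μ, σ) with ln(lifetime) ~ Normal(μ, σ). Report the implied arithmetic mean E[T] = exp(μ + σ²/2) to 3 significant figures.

E[T] ≈ 3890 hours

If T ~ Lognormal(μ,σ) then ln T ~ Normal(μ,σ), so the p-quantile of ln T is μ + z_p·σ.
ln(696) = 6.545 and ln(3270) = 8.093; z_{0.17} = -0.9542, z_{0.66} = 0.4125.
σ = (8.093 − 6.545)/(0.4125 − (-0.9542)) = 1.132.
μ = 6.545 − (-0.9542)·1.132 = 7.626.
E[T] = exp(μ + σ²/2) = exp(7.626 + 0.6409) = 3890 hours.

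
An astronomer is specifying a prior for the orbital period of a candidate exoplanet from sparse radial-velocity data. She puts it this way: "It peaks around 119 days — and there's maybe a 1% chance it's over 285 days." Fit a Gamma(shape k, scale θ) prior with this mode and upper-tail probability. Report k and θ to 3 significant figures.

Gamma(k,θ) with k>1 has mode (k−1)θ, so θ = 119/(k−1).
Need P(X < 285) = 0.99 with θ tied to k this way. Start at k = 2, θ = 119: P(X<285) ≈ 0.690.
Too low — raise k to concentrate. Iterating converges to k ≈ 7.21.
Then θ = 119/(7.21−1) ≈ 19.2.

k ≈ 7.21, θ ≈ 19.2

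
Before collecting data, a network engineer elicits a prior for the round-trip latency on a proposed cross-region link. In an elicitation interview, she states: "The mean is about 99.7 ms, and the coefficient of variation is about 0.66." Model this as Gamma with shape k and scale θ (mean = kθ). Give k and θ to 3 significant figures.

For Gamma(k, scale θ): mean = kθ, variance = kθ², so CV = 1/√k.
CV = 0.66, hence k = 1/CV² = 2.3.
Then θ = mean/k = 99.7/2.3 = 43.4.

k ≈ 2.3, θ ≈ 43.4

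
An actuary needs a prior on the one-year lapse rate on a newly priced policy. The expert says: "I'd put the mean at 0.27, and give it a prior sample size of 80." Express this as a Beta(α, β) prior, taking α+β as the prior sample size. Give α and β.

α = 21.6, β = 58.4

Under the effective-sample-size interpretation, Beta(α, β) has prior mean α/(α+β) and prior sample size α+β.
So α+β = 80 and α/(α+β) = 0.27, giving α = 0.27·80 = 21.6 and β = 80 − 21.6 = 58.4.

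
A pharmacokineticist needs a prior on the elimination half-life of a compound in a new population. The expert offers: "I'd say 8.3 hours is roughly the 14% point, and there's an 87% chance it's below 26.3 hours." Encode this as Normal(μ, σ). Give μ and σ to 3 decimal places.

μ = 17.112, σ = 8.157

The p-quantile of Normal(μ,σ) is μ + z_p·σ, with z_{0.14} = -1.08 and z_{0.87} = 1.126.
Eliminate σ: μ = (z₂·x₁ − z₁·x₂)/(z₂ − z₁) = (1.126·8.3 − (-1.08)·26.3)/2.207 = 17.112.
Then σ = (x₂ − x₁)/(z₂ − z₁) = (26.3 − 8.3)/2.207 = 8.157.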